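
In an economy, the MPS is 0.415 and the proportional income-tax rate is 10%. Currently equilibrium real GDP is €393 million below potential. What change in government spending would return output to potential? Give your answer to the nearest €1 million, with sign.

MPC = 1 − MPS = 1 − 0.415 = 0.585.
Spending multiplier = 1/(1 − c(1−t)) = 1/(1 − 0.585×0.9) = 1/0.4735 ≈ 2.112.
Need ΔY = +€393 million, so ΔG = ΔY/k = (+€393 million) × 0.4735 ≈ +€186 million.
The government should increase government spending by €186 million.

+€186 million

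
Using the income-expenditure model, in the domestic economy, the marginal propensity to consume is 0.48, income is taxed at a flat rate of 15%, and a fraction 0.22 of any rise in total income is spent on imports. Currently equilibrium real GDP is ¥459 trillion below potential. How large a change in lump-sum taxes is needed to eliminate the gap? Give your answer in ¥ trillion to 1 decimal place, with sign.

Spending multiplier = 1/(1 − c(1−t) + m) = 1/(1 − 0.48×0.85 + 0.22) = 1/0.812 ≈ 1.232.
Tax multiplier = −c·k = −0.48/0.812 ≈ −0.591. Need ΔY = +¥459 trillion, so ΔT = ΔY/(−c·k) = −(+¥459 trillion) × 0.812 / 0.48 ≈ −¥776.5 trillion.
The government should cut lump-sum taxes by ¥776.5 trillion.

−¥776.5 trillion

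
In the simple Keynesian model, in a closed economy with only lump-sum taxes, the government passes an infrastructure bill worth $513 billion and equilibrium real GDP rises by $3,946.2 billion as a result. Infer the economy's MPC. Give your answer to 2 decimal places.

0.87

Implied spending multiplier k = ΔY/ΔG = 3,946.2/513 ≈ 7.6924.
Since k = 1/(1 − MPC), MPC = 1 − 1/k = 1 − ΔG/ΔY = 1 − 513/3,946.2 ≈ 0.87.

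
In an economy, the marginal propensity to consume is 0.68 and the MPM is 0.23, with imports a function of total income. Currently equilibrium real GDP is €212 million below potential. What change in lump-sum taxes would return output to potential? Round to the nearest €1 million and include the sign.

−€171 million

Spending multiplier = 1/(1 − c + m) = 1/(1 − 0.68 + 0.23) = 1/0.55 ≈ 1.818.
Tax multiplier = −c·k = −0.68/0.55 ≈ −1.236. Need ΔY = +€212 million, so ΔT = ΔY/(−c·k) = −(+€212 million) × 0.55 / 0.68 ≈ −€171 million.
The government should cut lump-sum taxes by €171 million.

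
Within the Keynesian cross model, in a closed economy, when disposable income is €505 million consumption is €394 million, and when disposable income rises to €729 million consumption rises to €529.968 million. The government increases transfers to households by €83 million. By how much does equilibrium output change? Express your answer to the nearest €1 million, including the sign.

MPC = ΔC/ΔYd = (529.968 − 394)/(729 − 505) = 135.968/224 = 0.607.
The transfer change shifts disposable income by +€83 million, so first-round consumption changes by c·ΔTR = 0.607 × (+€83 million) = +€50.381 million.
Expenditure multiplier = 1/(1 − MPC) = 1/(1 − 0.607) = 1/0.393 ≈ 2.545.
The transfer multiplier is c × k ≈ 1.545, so ΔY = k × (c·ΔTR) = (+€50.381 million) / 0.393 ≈ +€128 million.

+€128 million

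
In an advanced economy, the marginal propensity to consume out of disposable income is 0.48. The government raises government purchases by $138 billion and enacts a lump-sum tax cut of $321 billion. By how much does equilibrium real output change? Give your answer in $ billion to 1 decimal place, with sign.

+$561.7 billion

Expenditure multiplier = 1/(1 − MPC) = 1/(1 − 0.48) = 1/0.52 ≈ 1.923.
ΔG contributes k·ΔG = (+$138 billion) / 0.52 ≈ +$265.4 billion.
ΔT of −$321 billion changes first-round spending by −c·ΔT = +$154.08 billion, contributing k·(−c·ΔT) = (+$154.08 billion) / 0.52 ≈ +$296.3 billion.
Net ΔY = k(ΔG − c·ΔT) = (+$292.08 billion) / 0.52 ≈ +$561.7 billion.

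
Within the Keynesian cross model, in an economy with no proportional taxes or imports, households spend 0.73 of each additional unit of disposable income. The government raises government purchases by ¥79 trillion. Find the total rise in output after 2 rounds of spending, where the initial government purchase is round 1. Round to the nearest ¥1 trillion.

¥137 trillion

Round 1 adds ΔG = ¥79 trillion; each later round is MPC = 0.73 times the previous.
After 2 rounds: 79 + 57.67 = ΔG·(1 − c^2)/(1 − c) = 79 × (1 − 0.5329)/0.27 ≈ ¥137 trillion.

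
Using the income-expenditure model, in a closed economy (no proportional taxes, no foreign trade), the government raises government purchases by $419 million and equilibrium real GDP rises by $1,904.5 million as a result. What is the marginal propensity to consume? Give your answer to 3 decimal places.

Implied spending multiplier k = ΔY/ΔG = 1,904.5/419 ≈ 4.5453.
Since k = 1/(1 − MPC), MPC = 1 − 1/k = 1 − ΔG/ΔY = 1 − 419/1,904.5 ≈ 0.780.

0.780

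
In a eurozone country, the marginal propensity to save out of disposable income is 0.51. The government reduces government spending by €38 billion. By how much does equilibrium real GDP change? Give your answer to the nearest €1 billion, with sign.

MPC = 1 − MPS = 1 − 0.51 = 0.49.
Government-spending multiplier = 1/(1 − MPC) = 1/(1 − 0.49) = 1/0.51 ≈ 1.961.
ΔY = k × ΔG = (−€38 billion) / 0.51 ≈ −€75 billion.

−€75 billion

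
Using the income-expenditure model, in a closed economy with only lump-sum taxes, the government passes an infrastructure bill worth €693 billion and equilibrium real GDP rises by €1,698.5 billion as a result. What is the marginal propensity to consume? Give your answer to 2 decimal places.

0.59

Implied spending multiplier k = ΔY/ΔG = 1,698.5/693 ≈ 2.4509.
Since k = 1/(1 − MPC), MPC = 1 − 1/k = 1 − ΔG/ΔY = 1 − 693/1,698.5 ≈ 0.59.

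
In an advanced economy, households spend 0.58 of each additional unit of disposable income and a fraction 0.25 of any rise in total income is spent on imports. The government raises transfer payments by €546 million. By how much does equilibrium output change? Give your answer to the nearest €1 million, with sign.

+€473 million

The transfer change shifts disposable income by +€546 million, so first-round consumption changes by c·ΔTR = 0.58 × (+€546 million) = +€316.68 million.
Expenditure multiplier = 1/(1 − c + m) = 1/(1 − 0.58 + 0.25) = 1/0.67 ≈ 1.493.
The transfer multiplier is c × k ≈ 0.866, so ΔY = k × (c·ΔTR) = (+€316.68 million) / 0.67 ≈ +€473 million.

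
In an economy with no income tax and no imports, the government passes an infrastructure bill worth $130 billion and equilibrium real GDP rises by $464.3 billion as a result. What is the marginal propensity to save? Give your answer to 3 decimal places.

Implied spending multiplier k = ΔY/ΔG = 464.3/130 ≈ 3.5715.
Since k = 1/(1 − MPC), MPC = 1 − 1/k = 1 − ΔG/ΔY = 1 − 130/464.3 ≈ 0.720.
MPS = 1 − MPC = 0.280.

0.280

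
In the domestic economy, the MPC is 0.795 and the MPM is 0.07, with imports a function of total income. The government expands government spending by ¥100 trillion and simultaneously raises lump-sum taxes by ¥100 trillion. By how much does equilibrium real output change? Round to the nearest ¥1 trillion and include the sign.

Expenditure multiplier = 1/(1 − c + m) = 1/(1 − 0.795 + 0.07) = 1/0.275 ≈ 3.636.
ΔG contributes k·ΔG = (+¥100 trillion) / 0.275 ≈ +¥363.6 trillion.
ΔT of +¥100 trillion changes first-round spending by −c·ΔT = −¥79.5 trillion, contributing k·(−c·ΔT) = (−¥79.5 trillion) / 0.275 ≈ −¥289.1 trillion.
Net ΔY = k(ΔG − c·ΔT) = (+¥20.5 trillion) / 0.275 ≈ +¥75 trillion.

+¥75 trillion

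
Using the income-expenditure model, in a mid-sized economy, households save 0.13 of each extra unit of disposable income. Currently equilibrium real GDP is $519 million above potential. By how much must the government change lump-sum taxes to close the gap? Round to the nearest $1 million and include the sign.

+$78 million

MPC = 1 − MPS = 1 − 0.13 = 0.87.
Spending multiplier = 1/(1 − MPC) = 1/(1 − 0.87) = 1/0.13 ≈ 7.692.
Tax multiplier = −c·k = −0.87/0.13 ≈ −6.692. Need ΔY = −$519 million, so ΔT = ΔY/(−c·k) = −(−$519 million) × 0.13 / 0.87 ≈ +$78 million.
The government should raise lump-sum taxes by $78 million.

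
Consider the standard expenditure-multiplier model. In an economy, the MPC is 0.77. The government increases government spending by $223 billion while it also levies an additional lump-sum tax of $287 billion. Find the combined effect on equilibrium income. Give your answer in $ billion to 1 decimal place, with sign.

+$8.7 billion

Expenditure multiplier = 1/(1 − MPC) = 1/(1 − 0.77) = 1/0.23 ≈ 4.348.
ΔG contributes k·ΔG = (+$223 billion) / 0.23 ≈ +$969.6 billion.
ΔT of +$287 billion changes first-round spending by −c·ΔT = −$220.99 billion, contributing k·(−c·ΔT) = (−$220.99 billion) / 0.23 ≈ −$960.8 billion.
Net ΔY = k(ΔG − c·ΔT) = (+$2.01 billion) / 0.23 ≈ +$8.7 billion.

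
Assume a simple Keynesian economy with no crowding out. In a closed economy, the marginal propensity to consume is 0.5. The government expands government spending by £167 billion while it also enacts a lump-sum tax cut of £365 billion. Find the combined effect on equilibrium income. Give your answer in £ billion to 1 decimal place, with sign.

Expenditure multiplier = 1/(1 − MPC) = 1/(1 − 0.5) = 1/0.5 = 2.
ΔG contributes k·ΔG = (+£167 billion) / 0.5 = +£334 billion.
ΔT of −£365 billion changes first-round spending by −c·ΔT = +£182.5 billion, contributing k·(−c·ΔT) = (+£182.5 billion) / 0.5 = +£365 billion.
Net ΔY = k(ΔG − c·ΔT) = (+£349.5 billion) / 0.5 = +£699 billion.

+£699.0 billion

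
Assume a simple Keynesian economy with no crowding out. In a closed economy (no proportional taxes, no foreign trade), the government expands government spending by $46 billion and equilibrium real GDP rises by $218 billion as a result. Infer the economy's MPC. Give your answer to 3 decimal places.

Implied spending multiplier k = ΔY/ΔG = 218/46 ≈ 4.7391.
Since k = 1/(1 − MPC), MPC = 1 − 1/k = 1 − ΔG/ΔY = 1 − 46/218 ≈ 0.789.

0.789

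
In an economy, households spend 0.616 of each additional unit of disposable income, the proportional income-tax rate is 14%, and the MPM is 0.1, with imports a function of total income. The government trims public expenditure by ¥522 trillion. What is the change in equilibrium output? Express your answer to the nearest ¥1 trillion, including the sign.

−¥915 trillion

Government-spending multiplier = 1/(1 − c(1−t) + m) = 1/(1 − 0.616×0.86 + 0.1) = 1/0.57024 ≈ 1.754.
ΔY = k × ΔG = (−¥522 trillion) / 0.57024 ≈ −¥915 trillion.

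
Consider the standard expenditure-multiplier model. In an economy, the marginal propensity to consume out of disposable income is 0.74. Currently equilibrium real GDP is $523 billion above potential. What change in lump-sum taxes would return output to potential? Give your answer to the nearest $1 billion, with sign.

+$184 billion

Spending multiplier = 1/(1 − MPC) = 1/(1 − 0.74) = 1/0.26 ≈ 3.846.
Tax multiplier = −c·k = −0.74/0.26 ≈ −2.846. Need ΔY = −$523 billion, so ΔT = ΔY/(−c·k) = −(−$523 billion) × 0.26 / 0.74 ≈ +$184 billion.
The government should raise lump-sum taxes by $184 billion.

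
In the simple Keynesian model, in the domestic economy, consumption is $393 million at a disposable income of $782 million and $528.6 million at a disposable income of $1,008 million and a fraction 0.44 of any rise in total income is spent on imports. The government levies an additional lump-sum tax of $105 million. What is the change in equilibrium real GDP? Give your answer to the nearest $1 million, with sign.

MPC = ΔC/ΔYd = (528.6 − 393)/(1,008 − 782) = 135.6/226 = 0.6.
A lump-sum tax change of +$105 million shifts disposable income by −$105 million; first-round consumption changes by −c × ΔT = −0.6 × (+$105 million) = −$63 million.
Expenditure multiplier = 1/(1 − c + m) = 1/(1 − 0.6 + 0.44) = 1/0.84 ≈ 1.19.
The tax multiplier is −c × k ≈ −0.714, so ΔY = k × (−c·ΔT) = (−$63 million) / 0.84 = −$75 million.

−$75 million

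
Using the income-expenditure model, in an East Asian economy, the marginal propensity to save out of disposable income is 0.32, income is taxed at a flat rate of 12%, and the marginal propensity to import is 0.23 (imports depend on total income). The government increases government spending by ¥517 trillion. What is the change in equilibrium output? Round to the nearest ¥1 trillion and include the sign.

MPC = 1 − MPS = 1 − 0.32 = 0.68.
Spending multiplier = 1/(1 − c(1−t) + m) = 1/(1 − 0.68×0.88 + 0.23) = 1/0.6316 ≈ 1.583.
ΔY = k × ΔG = (+¥517 trillion) / 0.6316 ≈ +¥819 trillion.

+¥819 trillion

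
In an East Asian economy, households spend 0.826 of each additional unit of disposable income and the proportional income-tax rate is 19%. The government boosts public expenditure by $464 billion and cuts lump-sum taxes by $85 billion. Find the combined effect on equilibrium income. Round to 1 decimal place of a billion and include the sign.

Expenditure multiplier = 1/(1 − c(1−t)) = 1/(1 − 0.826×0.81) = 1/0.33094 ≈ 3.022.
ΔG contributes k·ΔG = (+$464 billion) / 0.33094 ≈ +$1,402.1 billion.
ΔT of −$85 billion changes first-round spending by −c·ΔT = +$70.21 billion, contributing k·(−c·ΔT) = (+$70.21 billion) / 0.33094 ≈ +$212.2 billion.
Net ΔY = k(ΔG − c·ΔT) = (+$534.21 billion) / 0.33094 ≈ +$1,614.2 billion.

+$1,614.2 billion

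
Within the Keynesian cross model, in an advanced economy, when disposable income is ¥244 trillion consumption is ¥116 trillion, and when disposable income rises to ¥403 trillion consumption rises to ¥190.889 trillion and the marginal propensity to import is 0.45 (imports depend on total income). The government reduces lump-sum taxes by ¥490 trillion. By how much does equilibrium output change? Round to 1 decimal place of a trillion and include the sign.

MPC = ΔC/ΔYd = (190.889 − 116)/(403 − 244) = 74.889/159 = 0.471.
A lump-sum tax change of −¥490 trillion shifts disposable income by +¥490 trillion; first-round consumption changes by −c × ΔT = −0.471 × (−¥490 trillion) = +¥230.79 trillion.
Expenditure multiplier = 1/(1 − c + m) = 1/(1 − 0.471 + 0.45) = 1/0.979 ≈ 1.021.
The tax multiplier is −c × k ≈ −0.481, so ΔY = k × (−c·ΔT) = (+¥230.79 trillion) / 0.979 ≈ +¥235.7 trillion.

+¥235.7 trillion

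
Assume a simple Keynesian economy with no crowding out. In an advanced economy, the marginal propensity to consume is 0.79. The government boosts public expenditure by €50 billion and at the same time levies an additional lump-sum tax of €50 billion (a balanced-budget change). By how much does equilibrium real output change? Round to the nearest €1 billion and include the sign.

Expenditure multiplier = 1/(1 − MPC) = 1/(1 − 0.79) = 1/0.21 ≈ 4.762.
ΔG contributes k·ΔG = (+€50 billion) / 0.21 ≈ +€238.1 billion.
ΔT of +€50 billion changes first-round spending by −c·ΔT = −€39.5 billion, contributing k·(−c·ΔT) = (−€39.5 billion) / 0.21 ≈ −€188.1 billion.
With ΔG = ΔT and no other leakages, the balanced-budget multiplier is 1, so ΔY = ΔG = +€50 billion.

+€50 billion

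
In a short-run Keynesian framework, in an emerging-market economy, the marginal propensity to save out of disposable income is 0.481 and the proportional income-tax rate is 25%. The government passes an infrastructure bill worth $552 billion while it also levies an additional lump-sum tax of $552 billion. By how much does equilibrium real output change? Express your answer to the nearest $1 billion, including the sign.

MPC = 1 − MPS = 1 − 0.481 = 0.519.
Expenditure multiplier = 1/(1 − c(1−t)) = 1/(1 − 0.519×0.75) = 1/0.61075 ≈ 1.637.
ΔG contributes k·ΔG = (+$552 billion) / 0.61075 ≈ +$903.8 billion.
ΔT of +$552 billion changes first-round spending by −c·ΔT = −$286.488 billion, contributing k·(−c·ΔT) = (−$286.488 billion) / 0.61075 ≈ −$469.1 billion.
Net ΔY = k(ΔG − c·ΔT) = (+$265.512 billion) / 0.61075 ≈ +$435 billion.

+$435 billion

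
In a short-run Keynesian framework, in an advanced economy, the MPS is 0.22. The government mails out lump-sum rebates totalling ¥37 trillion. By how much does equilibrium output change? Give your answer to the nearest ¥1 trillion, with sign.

+¥131 trillion

MPC = 1 − MPS = 1 − 0.22 = 0.78.
A lump-sum tax change of −¥37 trillion shifts disposable income by +¥37 trillion; first-round consumption changes by −c × ΔT = −0.78 × (−¥37 trillion) = +¥28.86 trillion.
Expenditure multiplier = 1/(1 − MPC) = 1/(1 − 0.78) = 1/0.22 ≈ 4.545.
The tax multiplier is −c × k ≈ −3.545, so ΔY = k × (−c·ΔT) = (+¥28.86 trillion) / 0.22 ≈ +¥131 trillion.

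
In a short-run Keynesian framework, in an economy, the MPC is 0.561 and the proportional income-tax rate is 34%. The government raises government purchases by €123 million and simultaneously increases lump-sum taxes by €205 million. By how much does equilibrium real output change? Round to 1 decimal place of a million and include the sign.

+€12.7 million

Expenditure multiplier = 1/(1 − c(1−t)) = 1/(1 − 0.561×0.66) = 1/0.62974 ≈ 1.588.
ΔG contributes k·ΔG = (+€123 million) / 0.62974 ≈ +€195.3 million.
ΔT of +€205 million changes first-round spending by −c·ΔT = −€115.005 million, contributing k·(−c·ΔT) = (−€115.005 million) / 0.62974 ≈ −€182.6 million.
Net ΔY = k(ΔG − c·ΔT) = (+€7.995 million) / 0.62974 ≈ +€12.7 million.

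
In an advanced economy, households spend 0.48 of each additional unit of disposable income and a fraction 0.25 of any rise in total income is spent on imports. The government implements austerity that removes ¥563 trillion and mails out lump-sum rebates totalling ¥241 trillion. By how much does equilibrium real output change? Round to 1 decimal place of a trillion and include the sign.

Expenditure multiplier = 1/(1 − c + m) = 1/(1 − 0.48 + 0.25) = 1/0.77 ≈ 1.299.
ΔG contributes k·ΔG = (−¥563 trillion) / 0.77 ≈ −¥731.2 trillion.
ΔT of −¥241 trillion changes first-round spending by −c·ΔT = +¥115.68 trillion, contributing k·(−c·ΔT) = (+¥115.68 trillion) / 0.77 ≈ +¥150.2 trillion.
Net ΔY = k(ΔG − c·ΔT) = (−¥447.32 trillion) / 0.77 ≈ −¥580.9 trillion.

−¥580.9 trillion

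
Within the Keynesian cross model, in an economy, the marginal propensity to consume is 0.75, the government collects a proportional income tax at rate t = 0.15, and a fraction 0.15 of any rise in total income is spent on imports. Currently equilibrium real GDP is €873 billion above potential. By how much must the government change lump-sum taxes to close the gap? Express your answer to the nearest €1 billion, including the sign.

+€597 billion

Spending multiplier = 1/(1 − c(1−t) + m) = 1/(1 − 0.75×0.85 + 0.15) = 1/0.5125 ≈ 1.951.
Tax multiplier = −c·k = −0.75/0.5125 ≈ −1.463. Need ΔY = −€873 billion, so ΔT = ΔY/(−c·k) = −(−€873 billion) × 0.5125 / 0.75 ≈ +€597 billion.
The government should raise lump-sum taxes by €597 billion.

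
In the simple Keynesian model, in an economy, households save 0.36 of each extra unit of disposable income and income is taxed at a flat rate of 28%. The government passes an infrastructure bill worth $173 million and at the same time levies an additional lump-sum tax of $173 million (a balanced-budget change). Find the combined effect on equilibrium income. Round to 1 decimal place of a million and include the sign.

+$115.5 million

MPC = 1 − MPS = 1 − 0.36 = 0.64.
Expenditure multiplier = 1/(1 − c(1−t)) = 1/(1 − 0.64×0.72) = 1/0.5392 ≈ 1.855.
ΔG contributes k·ΔG = (+$173 million) / 0.5392 ≈ +$320.8 million.
ΔT of +$173 million changes first-round spending by −c·ΔT = −$110.72 million, contributing k·(−c·ΔT) = (−$110.72 million) / 0.5392 ≈ −$205.3 million.
Net ΔY = k(ΔG − c·ΔT) = (+$62.28 million) / 0.5392 ≈ +$115.5 million.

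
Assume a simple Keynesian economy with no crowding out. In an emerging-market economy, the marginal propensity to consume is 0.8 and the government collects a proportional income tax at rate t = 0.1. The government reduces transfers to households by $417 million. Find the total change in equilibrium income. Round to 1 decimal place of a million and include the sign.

The transfer change shifts disposable income by −$417 million, so first-round consumption changes by c·ΔTR = 0.8 × (−$417 million) = −$333.6 million.
Expenditure multiplier = 1/(1 − c(1−t)) = 1/(1 − 0.8×0.9) = 1/0.28 ≈ 3.571.
The transfer multiplier is c × k ≈ 2.857, so ΔY = k × (c·ΔTR) = (−$333.6 million) / 0.28 ≈ −$1,191.4 million.

−$1,191.4 million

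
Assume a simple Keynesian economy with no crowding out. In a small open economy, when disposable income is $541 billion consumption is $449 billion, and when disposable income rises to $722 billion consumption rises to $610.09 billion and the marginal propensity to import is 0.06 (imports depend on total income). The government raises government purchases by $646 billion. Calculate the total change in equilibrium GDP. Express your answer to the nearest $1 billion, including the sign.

+$3,800 billion

MPC = ΔC/ΔYd = (610.09 − 449)/(722 − 541) = 161.09/181 = 0.89.
Expenditure multiplier = 1/(1 − c + m) = 1/(1 − 0.89 + 0.06) = 1/0.17 ≈ 5.882.
ΔY = k × ΔG = (+$646 billion) / 0.17 = +$3,800 billion.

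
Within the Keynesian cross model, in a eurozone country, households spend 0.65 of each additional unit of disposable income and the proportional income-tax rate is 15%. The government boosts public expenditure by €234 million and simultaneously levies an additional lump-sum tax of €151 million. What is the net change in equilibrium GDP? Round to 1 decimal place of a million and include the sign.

+€303.6 million

Expenditure multiplier = 1/(1 − c(1−t)) = 1/(1 − 0.65×0.85) = 1/0.4475 ≈ 2.235.
ΔG contributes k·ΔG = (+€234 million) / 0.4475 ≈ +€522.9 million.
ΔT of +€151 million changes first-round spending by −c·ΔT = −€98.15 million, contributing k·(−c·ΔT) = (−€98.15 million) / 0.4475 ≈ −€219.3 million.
Net ΔY = k(ΔG − c·ΔT) = (+€135.85 million) / 0.4475 ≈ +€303.6 million.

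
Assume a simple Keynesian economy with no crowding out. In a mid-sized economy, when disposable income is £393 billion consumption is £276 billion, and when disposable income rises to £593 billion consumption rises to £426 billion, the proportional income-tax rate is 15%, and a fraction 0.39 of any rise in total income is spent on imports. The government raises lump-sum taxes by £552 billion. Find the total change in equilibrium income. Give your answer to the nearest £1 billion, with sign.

MPC = ΔC/ΔYd = (426 − 276)/(593 − 393) = 150/200 = 0.75.
A lump-sum tax change of +£552 billion shifts disposable income by −£552 billion; first-round consumption changes by −c × ΔT = −0.75 × (+£552 billion) = −£414 billion.
Expenditure multiplier = 1/(1 − c(1−t) + m) = 1/(1 − 0.75×0.85 + 0.39) = 1/0.7525 ≈ 1.329.
The tax multiplier is −c × k ≈ −0.997, so ΔY = k × (−c·ΔT) = (−£414 billion) / 0.7525 ≈ −£550 billion.

−£550 billion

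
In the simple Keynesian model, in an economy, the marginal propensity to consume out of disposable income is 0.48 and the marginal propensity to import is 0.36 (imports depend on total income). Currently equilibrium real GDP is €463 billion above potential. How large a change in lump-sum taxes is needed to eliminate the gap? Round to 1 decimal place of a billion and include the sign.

+€848.8 billion

Spending multiplier = 1/(1 − c + m) = 1/(1 − 0.48 + 0.36) = 1/0.88 ≈ 1.136.
Tax multiplier = −c·k = −0.48/0.88 ≈ −0.545. Need ΔY = −€463 billion, so ΔT = ΔY/(−c·k) = −(−€463 billion) × 0.88 / 0.48 ≈ +€848.8 billion.
The government should raise lump-sum taxes by €848.8 billion.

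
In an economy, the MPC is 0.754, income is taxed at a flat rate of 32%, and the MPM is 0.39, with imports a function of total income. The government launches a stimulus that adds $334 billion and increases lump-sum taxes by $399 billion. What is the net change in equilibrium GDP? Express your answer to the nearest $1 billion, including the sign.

+$38 billion

Expenditure multiplier = 1/(1 − c(1−t) + m) = 1/(1 − 0.754×0.68 + 0.39) = 1/0.87728 ≈ 1.14.
ΔG contributes k·ΔG = (+$334 billion) / 0.87728 ≈ +$380.7 billion.
ΔT of +$399 billion changes first-round spending by −c·ΔT = −$300.846 billion, contributing k·(−c·ΔT) = (−$300.846 billion) / 0.87728 ≈ −$342.9 billion.
Net ΔY = k(ΔG − c·ΔT) = (+$33.154 billion) / 0.87728 ≈ +$38 billion.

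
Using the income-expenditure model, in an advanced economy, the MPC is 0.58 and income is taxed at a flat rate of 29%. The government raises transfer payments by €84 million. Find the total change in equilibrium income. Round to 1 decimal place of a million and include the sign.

+€82.8 million

The transfer change shifts disposable income by +€84 million, so first-round consumption changes by c·ΔTR = 0.58 × (+€84 million) = +€48.72 million.
Expenditure multiplier = 1/(1 − c(1−t)) = 1/(1 − 0.58×0.71) = 1/0.5882 ≈ 1.7.
The transfer multiplier is c × k ≈ 0.986, so ΔY = k × (c·ΔTR) = (+€48.72 million) / 0.5882 ≈ +€82.8 million.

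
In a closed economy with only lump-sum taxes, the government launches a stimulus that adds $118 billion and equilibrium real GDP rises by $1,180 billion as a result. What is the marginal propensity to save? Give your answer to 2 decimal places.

Implied spending multiplier k = ΔY/ΔG = 1,180/118 = 10.
Since k = 1/(1 − MPC), MPC = 1 − 1/k = 1 − ΔG/ΔY = 1 − 118/1,180 = 0.90.
MPS = 1 − MPC = 0.10.

0.10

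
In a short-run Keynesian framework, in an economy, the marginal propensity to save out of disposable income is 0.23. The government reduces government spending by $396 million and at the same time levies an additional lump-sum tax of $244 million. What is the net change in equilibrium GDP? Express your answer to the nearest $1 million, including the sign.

−$2,539 million

MPC = 1 − MPS = 1 − 0.23 = 0.77.
Expenditure multiplier = 1/(1 − MPC) = 1/(1 − 0.77) = 1/0.23 ≈ 4.348.
ΔG contributes k·ΔG = (−$396 million) / 0.23 ≈ −$1,721.7 million.
ΔT of +$244 million changes first-round spending by −c·ΔT = −$187.88 million, contributing k·(−c·ΔT) = (−$187.88 million) / 0.23 ≈ −$816.9 million.
Net ΔY = k(ΔG − c·ΔT) = (−$583.88 million) / 0.23 ≈ −$2,539 million.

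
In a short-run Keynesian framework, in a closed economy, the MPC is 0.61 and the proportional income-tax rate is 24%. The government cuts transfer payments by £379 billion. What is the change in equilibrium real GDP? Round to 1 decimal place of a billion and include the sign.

The transfer change shifts disposable income by −£379 billion, so first-round consumption changes by c·ΔTR = 0.61 × (−£379 billion) = −£231.19 billion.
Expenditure multiplier = 1/(1 − c(1−t)) = 1/(1 − 0.61×0.76) = 1/0.5364 ≈ 1.864.
The transfer multiplier is c × k ≈ 1.137, so ΔY = k × (c·ΔTR) = (−£231.19 billion) / 0.5364 ≈ −£431 billion.

−£431.0 billion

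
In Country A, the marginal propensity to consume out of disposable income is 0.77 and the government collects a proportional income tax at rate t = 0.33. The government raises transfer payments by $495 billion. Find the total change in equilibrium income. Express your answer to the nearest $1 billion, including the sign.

The transfer change shifts disposable income by +$495 billion, so first-round consumption changes by c·ΔTR = 0.77 × (+$495 billion) = +$381.15 billion.
Expenditure multiplier = 1/(1 − c(1−t)) = 1/(1 − 0.77×0.67) = 1/0.4841 ≈ 2.066.
The transfer multiplier is c × k ≈ 1.591, so ΔY = k × (c·ΔTR) = (+$381.15 billion) / 0.4841 ≈ +$787 billion.

+$787 billion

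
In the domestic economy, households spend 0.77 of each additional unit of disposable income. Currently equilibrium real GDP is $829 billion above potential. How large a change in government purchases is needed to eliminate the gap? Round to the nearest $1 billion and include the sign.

Spending multiplier = 1/(1 − MPC) = 1/(1 − 0.77) = 1/0.23 ≈ 4.348.
Need ΔY = −$829 billion, so ΔG = ΔY/k = (−$829 billion) × 0.23 ≈ −$191 billion.
The government should cut government purchases by $191 billion.

−$191 billion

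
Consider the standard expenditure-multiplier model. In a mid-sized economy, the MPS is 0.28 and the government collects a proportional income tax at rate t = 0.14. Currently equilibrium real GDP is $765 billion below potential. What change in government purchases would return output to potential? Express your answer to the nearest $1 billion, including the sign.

MPC = 1 − MPS = 1 − 0.28 = 0.72.
Spending multiplier = 1/(1 − c(1−t)) = 1/(1 − 0.72×0.86) = 1/0.3808 ≈ 2.626.
Need ΔY = +$765 billion, so ΔG = ΔY/k = (+$765 billion) × 0.3808 ≈ +$291 billion.
The government should increase government purchases by $291 billion.

+$291 billion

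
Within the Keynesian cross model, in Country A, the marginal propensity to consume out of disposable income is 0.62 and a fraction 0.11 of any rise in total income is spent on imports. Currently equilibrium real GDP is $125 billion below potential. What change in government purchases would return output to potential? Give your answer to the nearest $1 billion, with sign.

Spending multiplier = 1/(1 − c + m) = 1/(1 − 0.62 + 0.11) = 1/0.49 ≈ 2.041.
Need ΔY = +$125 billion, so ΔG = ΔY/k = (+$125 billion) × 0.49 ≈ +$61 billion.
The government should increase government purchases by $61 billion.

+$61 billion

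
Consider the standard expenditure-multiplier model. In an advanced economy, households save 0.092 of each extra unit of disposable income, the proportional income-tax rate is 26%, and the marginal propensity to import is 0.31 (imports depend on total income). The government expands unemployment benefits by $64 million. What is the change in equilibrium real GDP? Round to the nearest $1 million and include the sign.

MPC = 1 − MPS = 1 − 0.092 = 0.908.
The transfer change shifts disposable income by +$64 million, so first-round consumption changes by c·ΔTR = 0.908 × (+$64 million) = +$58.112 million.
Expenditure multiplier = 1/(1 − c(1−t) + m) = 1/(1 − 0.908×0.74 + 0.31) = 1/0.63808 ≈ 1.567.
The transfer multiplier is c × k ≈ 1.423, so ΔY = k × (c·ΔTR) = (+$58.112 million) / 0.63808 ≈ +$91 million.

+$91 million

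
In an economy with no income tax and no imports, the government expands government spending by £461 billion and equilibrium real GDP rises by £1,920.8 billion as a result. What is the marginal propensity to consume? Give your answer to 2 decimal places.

0.76

Implied spending multiplier k = ΔY/ΔG = 1,920.8/461 ≈ 4.1666.
Since k = 1/(1 − MPC), MPC = 1 − 1/k = 1 − ΔG/ΔY = 1 − 461/1,920.8 ≈ 0.76.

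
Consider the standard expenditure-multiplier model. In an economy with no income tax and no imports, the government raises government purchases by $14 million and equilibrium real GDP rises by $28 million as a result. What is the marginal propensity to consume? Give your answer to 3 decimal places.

Implied spending multiplier k = ΔY/ΔG = 28/14 = 2.
Since k = 1/(1 − MPC), MPC = 1 − 1/k = 1 − ΔG/ΔY = 1 − 14/28 = 0.500.

0.500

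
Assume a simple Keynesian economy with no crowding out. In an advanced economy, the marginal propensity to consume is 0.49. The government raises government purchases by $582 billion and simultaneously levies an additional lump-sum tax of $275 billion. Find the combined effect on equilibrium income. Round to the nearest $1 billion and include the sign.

Expenditure multiplier = 1/(1 − MPC) = 1/(1 − 0.49) = 1/0.51 ≈ 1.961.
ΔG contributes k·ΔG = (+$582 billion) / 0.51 ≈ +$1,141.2 billion.
ΔT of +$275 billion changes first-round spending by −c·ΔT = −$134.75 billion, contributing k·(−c·ΔT) = (−$134.75 billion) / 0.51 ≈ −$264.2 billion.
Net ΔY = k(ΔG − c·ΔT) = (+$447.25 billion) / 0.51 ≈ +$877 billion.

+$877 billion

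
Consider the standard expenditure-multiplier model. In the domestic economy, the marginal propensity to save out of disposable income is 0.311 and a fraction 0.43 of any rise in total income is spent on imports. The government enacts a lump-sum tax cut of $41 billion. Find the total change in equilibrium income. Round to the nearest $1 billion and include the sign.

MPC = 1 − MPS = 1 − 0.311 = 0.689.
A lump-sum tax change of −$41 billion shifts disposable income by +$41 billion; first-round consumption changes by −c × ΔT = −0.689 × (−$41 billion) = +$28.249 billion.
Expenditure multiplier = 1/(1 − c + m) = 1/(1 − 0.689 + 0.43) = 1/0.741 ≈ 1.35.
The tax multiplier is −c × k ≈ −0.93, so ΔY = k × (−c·ΔT) = (+$28.249 billion) / 0.741 ≈ +$38 billion.

+$38 billion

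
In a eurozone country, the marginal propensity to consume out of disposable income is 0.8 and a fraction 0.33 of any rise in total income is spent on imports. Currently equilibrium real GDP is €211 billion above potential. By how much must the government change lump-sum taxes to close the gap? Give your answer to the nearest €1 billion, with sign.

Spending multiplier = 1/(1 − c + m) = 1/(1 − 0.8 + 0.33) = 1/0.53 ≈ 1.887.
Tax multiplier = −c·k = −0.8/0.53 ≈ −1.509. Need ΔY = −€211 billion, so ΔT = ΔY/(−c·k) = −(−€211 billion) × 0.53 / 0.8 ≈ +€140 billion.
The government should raise lump-sum taxes by €140 billion.

+€140 billion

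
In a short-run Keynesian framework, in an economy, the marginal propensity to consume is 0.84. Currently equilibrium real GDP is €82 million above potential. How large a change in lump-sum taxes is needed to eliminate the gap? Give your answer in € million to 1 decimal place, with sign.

+€15.6 million

Spending multiplier = 1/(1 − MPC) = 1/(1 − 0.84) = 1/0.16 = 6.25.
Tax multiplier = −c·k = −0.84/0.16 = −5.25. Need ΔY = −€82 million, so ΔT = ΔY/(−c·k) = −(−€82 million) × 0.16 / 0.84 ≈ +€15.6 million.
The government should raise lump-sum taxes by €15.6 million.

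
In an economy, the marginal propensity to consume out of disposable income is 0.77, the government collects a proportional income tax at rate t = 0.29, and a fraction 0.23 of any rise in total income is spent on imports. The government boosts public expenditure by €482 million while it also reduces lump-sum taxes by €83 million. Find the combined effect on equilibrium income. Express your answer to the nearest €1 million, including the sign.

Expenditure multiplier = 1/(1 − c(1−t) + m) = 1/(1 − 0.77×0.71 + 0.23) = 1/0.6833 ≈ 1.463.
ΔG contributes k·ΔG = (+€482 million) / 0.6833 ≈ +€705.4 million.
ΔT of −€83 million changes first-round spending by −c·ΔT = +€63.91 million, contributing k·(−c·ΔT) = (+€63.91 million) / 0.6833 ≈ +€93.5 million.
Net ΔY = k(ΔG − c·ΔT) = (+€545.91 million) / 0.6833 ≈ +€799 million.

+€799 million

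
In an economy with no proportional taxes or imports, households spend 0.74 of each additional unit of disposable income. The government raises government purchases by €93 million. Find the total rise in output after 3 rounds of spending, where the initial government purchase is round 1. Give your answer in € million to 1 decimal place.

Round 1 adds ΔG = €93 million; each later round is MPC = 0.74 times the previous.
After 3 rounds: 93 + 68.82 + 50.9268 = ΔG·(1 − c^3)/(1 − c) = 93 × (1 − 0.405224)/0.26 ≈ €212.7 million.

€212.7 million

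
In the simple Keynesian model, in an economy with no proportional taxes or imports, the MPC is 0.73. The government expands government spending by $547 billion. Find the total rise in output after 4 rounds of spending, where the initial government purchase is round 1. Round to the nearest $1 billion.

$1,451 billion

Round 1 adds ΔG = $547 billion; each later round is MPC = 0.73 times the previous.
After 4 rounds: 547 + 399.31 + 291.4963 + 212.792299 = ΔG·(1 − c^4)/(1 − c) = 547 × (1 − 0.28398241)/0.27 ≈ $1,451 billion.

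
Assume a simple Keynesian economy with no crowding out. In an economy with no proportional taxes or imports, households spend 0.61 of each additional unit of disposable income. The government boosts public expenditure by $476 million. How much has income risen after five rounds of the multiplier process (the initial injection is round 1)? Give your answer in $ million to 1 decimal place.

Round 1 adds ΔG = $476 million; each later round is MPC = 0.61 times the previous.
After 5 rounds: 476 + 290.36 + 177.1196 + 108.042956 + 65.90620316 = ΔG·(1 − c^5)/(1 − c) = 476 × (1 − 0.0844596301)/0.39 ≈ $1,117.4 million.

$1,117.4 million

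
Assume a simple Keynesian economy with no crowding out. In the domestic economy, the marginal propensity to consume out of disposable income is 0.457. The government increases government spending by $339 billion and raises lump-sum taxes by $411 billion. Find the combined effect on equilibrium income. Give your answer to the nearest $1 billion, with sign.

Expenditure multiplier = 1/(1 − MPC) = 1/(1 − 0.457) = 1/0.543 ≈ 1.842.
ΔG contributes k·ΔG = (+$339 billion) / 0.543 ≈ +$624.3 billion.
ΔT of +$411 billion changes first-round spending by −c·ΔT = −$187.827 billion, contributing k·(−c·ΔT) = (−$187.827 billion) / 0.543 ≈ −$345.9 billion.
Net ΔY = k(ΔG − c·ΔT) = (+$151.173 billion) / 0.543 ≈ +$278 billion.

+$278 billion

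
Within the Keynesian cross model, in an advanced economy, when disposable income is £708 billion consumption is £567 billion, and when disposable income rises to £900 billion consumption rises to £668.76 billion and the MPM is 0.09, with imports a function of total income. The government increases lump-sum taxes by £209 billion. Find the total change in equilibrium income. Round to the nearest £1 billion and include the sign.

MPC = ΔC/ΔYd = (668.76 − 567)/(900 − 708) = 101.76/192 = 0.53.
A lump-sum tax change of +£209 billion shifts disposable income by −£209 billion; first-round consumption changes by −c × ΔT = −0.53 × (+£209 billion) = −£110.77 billion.
Expenditure multiplier = 1/(1 − c + m) = 1/(1 − 0.53 + 0.09) = 1/0.56 ≈ 1.786.
The tax multiplier is −c × k ≈ −0.946, so ΔY = k × (−c·ΔT) = (−£110.77 billion) / 0.56 ≈ −£198 billion.

−£198 billion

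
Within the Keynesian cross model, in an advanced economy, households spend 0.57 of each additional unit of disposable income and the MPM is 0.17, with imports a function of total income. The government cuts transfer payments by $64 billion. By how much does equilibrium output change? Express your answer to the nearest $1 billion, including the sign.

−$61 billion

The transfer change shifts disposable income by −$64 billion, so first-round consumption changes by c·ΔTR = 0.57 × (−$64 billion) = −$36.48 billion.
Expenditure multiplier = 1/(1 − c + m) = 1/(1 − 0.57 + 0.17) = 1/0.6 ≈ 1.667.
The transfer multiplier is c × k = 0.95, so ΔY = k × (c·ΔTR) = (−$36.48 billion) / 0.6 ≈ −$61 billion.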